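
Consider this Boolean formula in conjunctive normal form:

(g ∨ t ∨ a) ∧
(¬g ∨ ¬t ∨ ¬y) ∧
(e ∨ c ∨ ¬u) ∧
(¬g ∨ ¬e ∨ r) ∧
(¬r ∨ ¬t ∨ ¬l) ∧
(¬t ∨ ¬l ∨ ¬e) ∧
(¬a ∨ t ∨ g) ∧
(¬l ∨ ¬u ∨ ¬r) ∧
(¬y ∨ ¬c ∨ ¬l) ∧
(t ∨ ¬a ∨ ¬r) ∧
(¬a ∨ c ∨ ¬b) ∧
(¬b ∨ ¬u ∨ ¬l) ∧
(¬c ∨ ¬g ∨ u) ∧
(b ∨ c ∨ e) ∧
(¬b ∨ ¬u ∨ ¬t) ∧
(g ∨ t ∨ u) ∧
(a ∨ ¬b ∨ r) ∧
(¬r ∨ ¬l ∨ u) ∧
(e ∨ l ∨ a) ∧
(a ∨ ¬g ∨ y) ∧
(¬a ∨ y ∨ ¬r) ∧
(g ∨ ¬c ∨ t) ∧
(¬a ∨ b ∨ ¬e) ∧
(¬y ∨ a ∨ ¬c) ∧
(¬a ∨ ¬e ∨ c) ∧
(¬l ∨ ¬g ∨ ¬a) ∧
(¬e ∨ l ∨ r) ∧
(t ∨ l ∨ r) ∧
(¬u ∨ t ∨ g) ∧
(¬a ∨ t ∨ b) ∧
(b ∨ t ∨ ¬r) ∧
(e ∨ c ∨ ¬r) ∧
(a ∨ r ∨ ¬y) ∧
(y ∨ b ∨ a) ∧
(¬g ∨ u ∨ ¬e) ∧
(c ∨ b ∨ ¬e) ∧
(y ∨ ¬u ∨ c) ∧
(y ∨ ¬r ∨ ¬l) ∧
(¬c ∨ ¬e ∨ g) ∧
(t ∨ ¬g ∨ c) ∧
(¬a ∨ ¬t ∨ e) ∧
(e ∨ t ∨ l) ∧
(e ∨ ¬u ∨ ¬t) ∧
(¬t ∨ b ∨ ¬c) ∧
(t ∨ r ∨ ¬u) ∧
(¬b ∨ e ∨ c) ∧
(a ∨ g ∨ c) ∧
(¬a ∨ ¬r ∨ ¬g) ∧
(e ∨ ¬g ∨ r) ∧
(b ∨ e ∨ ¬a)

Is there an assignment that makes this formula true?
No

No, the formula is not satisfiable.

No assignment of truth values to the variables can make all 50 clauses true simultaneously.

The formula is UNSAT (unsatisfiable).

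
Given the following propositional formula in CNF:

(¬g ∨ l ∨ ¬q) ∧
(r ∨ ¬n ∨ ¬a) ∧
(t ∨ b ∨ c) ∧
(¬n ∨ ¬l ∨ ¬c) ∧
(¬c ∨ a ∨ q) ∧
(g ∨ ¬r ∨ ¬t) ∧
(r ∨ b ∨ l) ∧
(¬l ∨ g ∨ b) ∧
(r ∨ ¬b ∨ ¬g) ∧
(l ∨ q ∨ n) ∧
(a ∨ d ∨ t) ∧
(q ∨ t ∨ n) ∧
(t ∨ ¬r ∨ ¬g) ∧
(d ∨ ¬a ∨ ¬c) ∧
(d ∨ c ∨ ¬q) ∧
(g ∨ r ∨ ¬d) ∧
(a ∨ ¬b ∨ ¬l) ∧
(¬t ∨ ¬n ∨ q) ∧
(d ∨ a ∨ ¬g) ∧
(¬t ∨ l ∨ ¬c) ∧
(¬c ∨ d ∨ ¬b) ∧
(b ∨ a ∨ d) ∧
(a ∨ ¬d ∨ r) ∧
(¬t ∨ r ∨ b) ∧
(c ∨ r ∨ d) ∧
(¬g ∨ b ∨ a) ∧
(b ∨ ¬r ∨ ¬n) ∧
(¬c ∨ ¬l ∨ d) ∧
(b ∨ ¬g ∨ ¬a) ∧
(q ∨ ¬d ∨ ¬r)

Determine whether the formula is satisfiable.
Yes

Yes, the formula is satisfiable.

One satisfying assignment is: g=False, a=False, d=True, q=True, n=False, t=False, r=True, c=True, b=False, l=False

Verification: With this assignment, all 30 clauses evaluate to true.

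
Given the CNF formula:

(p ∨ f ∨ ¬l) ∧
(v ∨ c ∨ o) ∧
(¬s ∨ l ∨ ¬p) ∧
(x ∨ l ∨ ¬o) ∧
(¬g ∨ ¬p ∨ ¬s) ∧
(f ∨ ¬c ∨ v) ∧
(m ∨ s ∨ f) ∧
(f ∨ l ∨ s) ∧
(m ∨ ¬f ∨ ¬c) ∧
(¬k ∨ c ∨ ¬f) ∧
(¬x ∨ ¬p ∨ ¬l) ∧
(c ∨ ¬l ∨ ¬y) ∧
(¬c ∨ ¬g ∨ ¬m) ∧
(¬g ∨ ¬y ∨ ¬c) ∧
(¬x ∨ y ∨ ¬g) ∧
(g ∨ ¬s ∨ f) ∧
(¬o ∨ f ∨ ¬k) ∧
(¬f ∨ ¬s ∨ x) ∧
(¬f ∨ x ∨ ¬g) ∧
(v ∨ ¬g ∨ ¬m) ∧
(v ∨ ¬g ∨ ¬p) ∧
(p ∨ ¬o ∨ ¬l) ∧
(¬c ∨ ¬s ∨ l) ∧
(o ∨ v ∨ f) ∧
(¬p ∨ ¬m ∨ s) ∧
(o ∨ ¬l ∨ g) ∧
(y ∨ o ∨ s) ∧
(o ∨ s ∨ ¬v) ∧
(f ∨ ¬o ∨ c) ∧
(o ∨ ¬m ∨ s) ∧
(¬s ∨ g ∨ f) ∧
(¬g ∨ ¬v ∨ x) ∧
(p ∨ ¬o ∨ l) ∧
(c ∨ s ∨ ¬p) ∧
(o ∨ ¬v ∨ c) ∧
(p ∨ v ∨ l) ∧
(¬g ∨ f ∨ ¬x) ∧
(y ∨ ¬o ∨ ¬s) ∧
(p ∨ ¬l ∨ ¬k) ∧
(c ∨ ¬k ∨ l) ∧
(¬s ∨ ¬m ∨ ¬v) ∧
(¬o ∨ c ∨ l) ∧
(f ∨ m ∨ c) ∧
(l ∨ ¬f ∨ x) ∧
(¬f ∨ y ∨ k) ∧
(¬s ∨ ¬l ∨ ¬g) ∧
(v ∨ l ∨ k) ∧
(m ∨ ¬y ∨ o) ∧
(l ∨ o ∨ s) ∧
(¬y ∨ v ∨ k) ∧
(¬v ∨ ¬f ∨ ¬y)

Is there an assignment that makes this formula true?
No

No, the formula is not satisfiable.

No assignment of truth values to the variables can make all 51 clauses true simultaneously.

The formula is UNSAT (unsatisfiable).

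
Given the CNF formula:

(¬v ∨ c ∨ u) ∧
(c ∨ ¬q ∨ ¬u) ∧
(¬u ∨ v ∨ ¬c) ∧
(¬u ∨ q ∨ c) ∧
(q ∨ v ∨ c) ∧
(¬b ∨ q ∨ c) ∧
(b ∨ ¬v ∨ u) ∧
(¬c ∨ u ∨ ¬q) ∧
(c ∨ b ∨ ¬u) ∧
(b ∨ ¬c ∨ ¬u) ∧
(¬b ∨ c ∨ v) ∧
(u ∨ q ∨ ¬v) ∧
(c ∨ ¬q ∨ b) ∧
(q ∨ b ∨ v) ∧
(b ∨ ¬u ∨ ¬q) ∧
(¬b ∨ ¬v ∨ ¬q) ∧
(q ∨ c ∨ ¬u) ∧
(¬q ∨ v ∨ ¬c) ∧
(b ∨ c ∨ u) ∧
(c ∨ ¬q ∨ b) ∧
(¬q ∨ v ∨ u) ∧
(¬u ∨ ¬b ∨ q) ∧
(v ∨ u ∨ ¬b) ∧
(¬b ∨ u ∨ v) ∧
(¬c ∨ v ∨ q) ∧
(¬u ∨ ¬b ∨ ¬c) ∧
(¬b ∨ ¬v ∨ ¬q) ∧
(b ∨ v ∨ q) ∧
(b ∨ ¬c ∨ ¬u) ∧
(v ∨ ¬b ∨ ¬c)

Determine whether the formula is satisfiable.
No

No, the formula is not satisfiable.

No assignment of truth values to the variables can make all 30 clauses true simultaneously.

The formula is UNSAT (unsatisfiable).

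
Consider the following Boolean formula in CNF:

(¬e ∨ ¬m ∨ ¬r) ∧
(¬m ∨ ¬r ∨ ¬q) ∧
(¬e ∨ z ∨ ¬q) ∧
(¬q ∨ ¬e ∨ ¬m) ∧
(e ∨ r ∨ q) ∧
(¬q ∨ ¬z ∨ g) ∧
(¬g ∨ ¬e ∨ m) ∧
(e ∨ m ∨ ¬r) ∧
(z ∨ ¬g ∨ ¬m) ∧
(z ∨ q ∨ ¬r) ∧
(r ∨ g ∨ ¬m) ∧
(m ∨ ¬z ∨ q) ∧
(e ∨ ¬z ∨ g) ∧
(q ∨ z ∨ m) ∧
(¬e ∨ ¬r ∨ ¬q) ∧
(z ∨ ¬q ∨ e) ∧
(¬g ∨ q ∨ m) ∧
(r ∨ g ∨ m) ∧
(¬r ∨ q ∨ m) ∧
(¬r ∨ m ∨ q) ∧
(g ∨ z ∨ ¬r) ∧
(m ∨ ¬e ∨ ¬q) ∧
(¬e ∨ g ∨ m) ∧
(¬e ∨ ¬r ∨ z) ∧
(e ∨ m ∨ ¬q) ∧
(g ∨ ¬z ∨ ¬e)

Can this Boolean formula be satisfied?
Yes

Yes, the formula is satisfiable.

One satisfying assignment is: z=True, r=False, g=True, m=True, q=True, e=False

Verification: With this assignment, all 26 clauses evaluate to true.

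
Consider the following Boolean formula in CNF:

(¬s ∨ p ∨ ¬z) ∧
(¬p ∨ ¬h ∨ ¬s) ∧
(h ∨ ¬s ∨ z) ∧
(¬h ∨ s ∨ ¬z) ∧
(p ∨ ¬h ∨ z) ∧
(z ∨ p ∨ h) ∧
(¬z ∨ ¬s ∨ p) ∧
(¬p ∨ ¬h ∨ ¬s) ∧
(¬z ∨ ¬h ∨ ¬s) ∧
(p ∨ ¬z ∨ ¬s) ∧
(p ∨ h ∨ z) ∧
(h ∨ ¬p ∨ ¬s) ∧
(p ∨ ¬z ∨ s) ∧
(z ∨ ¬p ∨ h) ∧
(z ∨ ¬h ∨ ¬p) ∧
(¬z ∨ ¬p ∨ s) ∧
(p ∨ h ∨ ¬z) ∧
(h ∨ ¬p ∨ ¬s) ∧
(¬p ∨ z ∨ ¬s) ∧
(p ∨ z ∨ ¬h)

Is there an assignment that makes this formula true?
No

No, the formula is not satisfiable.

No assignment of truth values to the variables can make all 20 clauses true simultaneously.

The formula is UNSAT (unsatisfiable).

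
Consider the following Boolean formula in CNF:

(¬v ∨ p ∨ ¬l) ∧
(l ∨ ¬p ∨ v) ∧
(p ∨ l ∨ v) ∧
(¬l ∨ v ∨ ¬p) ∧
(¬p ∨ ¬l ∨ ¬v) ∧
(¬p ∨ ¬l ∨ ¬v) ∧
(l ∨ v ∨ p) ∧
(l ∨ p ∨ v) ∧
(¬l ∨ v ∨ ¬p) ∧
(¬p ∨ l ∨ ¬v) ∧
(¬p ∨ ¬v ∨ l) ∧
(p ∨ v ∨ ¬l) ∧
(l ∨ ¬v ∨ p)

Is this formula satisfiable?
No

No, the formula is not satisfiable.

No assignment of truth values to the variables can make all 13 clauses true simultaneously.

The formula is UNSAT (unsatisfiable).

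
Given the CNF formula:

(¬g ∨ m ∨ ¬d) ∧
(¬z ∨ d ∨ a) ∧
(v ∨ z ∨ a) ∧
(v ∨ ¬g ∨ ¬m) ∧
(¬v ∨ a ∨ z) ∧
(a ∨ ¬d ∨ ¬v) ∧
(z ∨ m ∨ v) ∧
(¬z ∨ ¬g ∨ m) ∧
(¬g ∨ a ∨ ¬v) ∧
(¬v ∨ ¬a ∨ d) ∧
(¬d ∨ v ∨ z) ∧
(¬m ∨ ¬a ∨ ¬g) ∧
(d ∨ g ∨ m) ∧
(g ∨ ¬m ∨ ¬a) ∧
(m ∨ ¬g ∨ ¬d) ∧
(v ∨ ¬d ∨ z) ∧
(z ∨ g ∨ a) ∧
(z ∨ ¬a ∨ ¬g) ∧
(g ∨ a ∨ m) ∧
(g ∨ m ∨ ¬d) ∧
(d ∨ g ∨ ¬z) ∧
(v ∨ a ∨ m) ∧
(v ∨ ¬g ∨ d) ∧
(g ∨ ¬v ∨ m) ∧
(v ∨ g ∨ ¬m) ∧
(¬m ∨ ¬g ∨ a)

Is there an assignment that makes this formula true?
No

No, the formula is not satisfiable.

No assignment of truth values to the variables can make all 26 clauses true simultaneously.

The formula is UNSAT (unsatisfiable).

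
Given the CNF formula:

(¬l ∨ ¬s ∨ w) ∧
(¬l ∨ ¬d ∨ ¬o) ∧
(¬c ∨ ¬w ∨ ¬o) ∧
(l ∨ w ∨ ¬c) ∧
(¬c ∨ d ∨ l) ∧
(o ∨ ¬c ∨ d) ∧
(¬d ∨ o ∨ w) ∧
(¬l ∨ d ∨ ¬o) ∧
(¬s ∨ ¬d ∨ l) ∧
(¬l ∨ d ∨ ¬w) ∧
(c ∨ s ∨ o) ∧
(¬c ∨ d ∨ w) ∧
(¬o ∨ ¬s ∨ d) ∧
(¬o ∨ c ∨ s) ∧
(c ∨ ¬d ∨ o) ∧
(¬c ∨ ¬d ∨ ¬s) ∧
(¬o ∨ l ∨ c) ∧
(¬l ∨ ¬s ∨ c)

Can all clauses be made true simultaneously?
Yes

Yes, the formula is satisfiable.

One satisfying assignment is: d=False, w=False, l=False, s=True, c=False, o=False

Verification: With this assignment, all 18 clauses evaluate to true.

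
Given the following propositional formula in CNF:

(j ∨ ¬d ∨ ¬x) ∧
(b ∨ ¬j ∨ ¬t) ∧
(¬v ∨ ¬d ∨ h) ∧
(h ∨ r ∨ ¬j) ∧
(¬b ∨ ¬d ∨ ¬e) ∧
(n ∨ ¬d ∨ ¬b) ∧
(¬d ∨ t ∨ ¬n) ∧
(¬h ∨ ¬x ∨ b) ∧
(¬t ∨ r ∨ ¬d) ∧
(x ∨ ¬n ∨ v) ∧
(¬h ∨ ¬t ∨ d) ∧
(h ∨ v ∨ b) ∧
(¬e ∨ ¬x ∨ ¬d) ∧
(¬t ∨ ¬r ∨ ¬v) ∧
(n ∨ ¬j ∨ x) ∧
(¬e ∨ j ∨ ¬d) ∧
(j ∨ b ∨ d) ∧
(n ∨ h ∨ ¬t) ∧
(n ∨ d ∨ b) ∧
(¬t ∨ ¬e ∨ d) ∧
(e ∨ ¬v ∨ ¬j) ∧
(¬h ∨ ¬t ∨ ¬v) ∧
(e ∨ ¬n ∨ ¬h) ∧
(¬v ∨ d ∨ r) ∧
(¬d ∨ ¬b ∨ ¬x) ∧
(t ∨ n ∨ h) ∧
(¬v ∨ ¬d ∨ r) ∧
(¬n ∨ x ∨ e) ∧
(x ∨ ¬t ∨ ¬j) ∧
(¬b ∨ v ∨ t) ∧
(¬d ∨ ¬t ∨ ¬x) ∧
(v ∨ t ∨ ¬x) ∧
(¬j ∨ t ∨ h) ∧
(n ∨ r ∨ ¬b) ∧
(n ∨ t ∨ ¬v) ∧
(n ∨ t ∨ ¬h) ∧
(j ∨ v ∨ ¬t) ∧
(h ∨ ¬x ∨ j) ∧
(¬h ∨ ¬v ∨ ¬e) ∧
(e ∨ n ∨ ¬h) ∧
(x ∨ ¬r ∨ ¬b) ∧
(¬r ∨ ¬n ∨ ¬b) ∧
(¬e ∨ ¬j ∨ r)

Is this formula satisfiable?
No

No, the formula is not satisfiable.

No assignment of truth values to the variables can make all 43 clauses true simultaneously.

The formula is UNSAT (unsatisfiable).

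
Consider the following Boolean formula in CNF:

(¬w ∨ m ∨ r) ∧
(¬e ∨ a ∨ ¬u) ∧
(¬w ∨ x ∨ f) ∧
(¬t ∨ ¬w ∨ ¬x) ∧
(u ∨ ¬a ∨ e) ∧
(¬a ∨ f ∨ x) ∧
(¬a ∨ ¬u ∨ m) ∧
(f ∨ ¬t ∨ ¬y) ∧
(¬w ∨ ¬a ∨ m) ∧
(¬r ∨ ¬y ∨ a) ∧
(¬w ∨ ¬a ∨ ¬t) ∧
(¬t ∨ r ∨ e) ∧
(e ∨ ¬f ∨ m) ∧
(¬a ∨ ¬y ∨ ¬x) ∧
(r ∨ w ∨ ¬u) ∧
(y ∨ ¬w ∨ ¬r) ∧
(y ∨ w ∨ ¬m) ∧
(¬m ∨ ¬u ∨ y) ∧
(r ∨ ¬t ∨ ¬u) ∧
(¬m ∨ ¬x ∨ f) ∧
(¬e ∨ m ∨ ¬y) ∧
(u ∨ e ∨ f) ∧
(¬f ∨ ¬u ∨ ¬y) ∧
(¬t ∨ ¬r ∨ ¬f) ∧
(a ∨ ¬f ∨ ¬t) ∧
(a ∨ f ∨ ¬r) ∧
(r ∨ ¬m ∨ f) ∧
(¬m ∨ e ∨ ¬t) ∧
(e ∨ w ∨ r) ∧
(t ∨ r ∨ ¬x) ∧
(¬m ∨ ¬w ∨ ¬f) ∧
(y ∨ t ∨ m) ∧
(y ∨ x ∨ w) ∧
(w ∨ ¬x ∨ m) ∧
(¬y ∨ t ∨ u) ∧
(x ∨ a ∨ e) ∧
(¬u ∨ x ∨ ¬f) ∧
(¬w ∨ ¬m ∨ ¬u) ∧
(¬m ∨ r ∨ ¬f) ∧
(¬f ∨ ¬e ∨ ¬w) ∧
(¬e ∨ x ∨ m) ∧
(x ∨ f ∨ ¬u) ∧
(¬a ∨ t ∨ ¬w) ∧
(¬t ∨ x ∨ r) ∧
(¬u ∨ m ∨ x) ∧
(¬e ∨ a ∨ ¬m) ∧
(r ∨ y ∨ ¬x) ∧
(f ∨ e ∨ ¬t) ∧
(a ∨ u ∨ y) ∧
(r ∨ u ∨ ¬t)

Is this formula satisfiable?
No

No, the formula is not satisfiable.

No assignment of truth values to the variables can make all 50 clauses true simultaneously.

The formula is UNSAT (unsatisfiable).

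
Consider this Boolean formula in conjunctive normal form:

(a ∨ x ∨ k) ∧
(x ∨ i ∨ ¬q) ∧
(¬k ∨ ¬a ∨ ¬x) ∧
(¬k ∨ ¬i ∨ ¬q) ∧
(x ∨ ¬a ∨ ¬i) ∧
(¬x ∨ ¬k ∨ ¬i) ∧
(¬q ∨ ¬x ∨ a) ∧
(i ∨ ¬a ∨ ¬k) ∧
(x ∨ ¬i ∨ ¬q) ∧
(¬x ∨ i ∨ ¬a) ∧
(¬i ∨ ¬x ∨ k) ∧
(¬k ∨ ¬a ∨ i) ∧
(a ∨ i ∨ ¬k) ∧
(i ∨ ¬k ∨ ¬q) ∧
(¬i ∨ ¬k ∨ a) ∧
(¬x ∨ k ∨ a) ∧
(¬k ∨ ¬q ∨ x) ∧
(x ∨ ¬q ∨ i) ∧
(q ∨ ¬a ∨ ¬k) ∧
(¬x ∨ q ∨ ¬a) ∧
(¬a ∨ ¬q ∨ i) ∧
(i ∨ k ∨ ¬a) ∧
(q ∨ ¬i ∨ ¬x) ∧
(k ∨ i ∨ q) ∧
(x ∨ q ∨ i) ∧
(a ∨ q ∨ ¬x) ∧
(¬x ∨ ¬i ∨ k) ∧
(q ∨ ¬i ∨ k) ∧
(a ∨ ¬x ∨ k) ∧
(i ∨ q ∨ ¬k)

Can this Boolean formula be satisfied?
No

No, the formula is not satisfiable.

No assignment of truth values to the variables can make all 30 clauses true simultaneously.

The formula is UNSAT (unsatisfiable).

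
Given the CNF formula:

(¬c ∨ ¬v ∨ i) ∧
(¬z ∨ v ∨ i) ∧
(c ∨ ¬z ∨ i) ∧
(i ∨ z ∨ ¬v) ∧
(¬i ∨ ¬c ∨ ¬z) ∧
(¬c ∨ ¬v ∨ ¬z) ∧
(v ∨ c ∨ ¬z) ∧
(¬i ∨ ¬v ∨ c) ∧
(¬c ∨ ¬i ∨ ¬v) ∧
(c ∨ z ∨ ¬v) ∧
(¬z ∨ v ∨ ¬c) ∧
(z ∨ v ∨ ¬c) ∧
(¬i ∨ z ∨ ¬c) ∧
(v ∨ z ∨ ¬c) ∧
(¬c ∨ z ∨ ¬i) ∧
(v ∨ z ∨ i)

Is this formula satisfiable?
Yes

Yes, the formula is satisfiable.

One satisfying assignment is: v=False, c=False, i=True, z=False

Verification: With this assignment, all 16 clauses evaluate to true.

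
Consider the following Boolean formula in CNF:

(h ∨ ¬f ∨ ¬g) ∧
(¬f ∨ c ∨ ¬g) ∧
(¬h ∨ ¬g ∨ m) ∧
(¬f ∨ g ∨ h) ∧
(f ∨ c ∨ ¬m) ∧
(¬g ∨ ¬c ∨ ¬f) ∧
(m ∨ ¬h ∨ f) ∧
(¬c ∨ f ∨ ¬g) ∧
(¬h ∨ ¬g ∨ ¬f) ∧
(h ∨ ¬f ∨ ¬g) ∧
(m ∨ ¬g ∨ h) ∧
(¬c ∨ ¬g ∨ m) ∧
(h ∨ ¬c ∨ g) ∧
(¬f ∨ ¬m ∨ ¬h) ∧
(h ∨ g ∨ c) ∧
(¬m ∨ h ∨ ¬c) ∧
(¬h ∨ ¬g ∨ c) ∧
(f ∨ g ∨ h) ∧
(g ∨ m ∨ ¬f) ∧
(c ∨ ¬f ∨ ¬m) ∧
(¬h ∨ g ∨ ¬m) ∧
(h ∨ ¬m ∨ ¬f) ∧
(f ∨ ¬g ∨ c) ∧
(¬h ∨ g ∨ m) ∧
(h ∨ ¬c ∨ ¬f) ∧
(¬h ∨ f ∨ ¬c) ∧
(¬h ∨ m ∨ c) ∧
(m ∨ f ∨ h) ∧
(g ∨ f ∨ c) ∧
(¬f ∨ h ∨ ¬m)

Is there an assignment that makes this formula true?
No

No, the formula is not satisfiable.

No assignment of truth values to the variables can make all 30 clauses true simultaneously.

The formula is UNSAT (unsatisfiable).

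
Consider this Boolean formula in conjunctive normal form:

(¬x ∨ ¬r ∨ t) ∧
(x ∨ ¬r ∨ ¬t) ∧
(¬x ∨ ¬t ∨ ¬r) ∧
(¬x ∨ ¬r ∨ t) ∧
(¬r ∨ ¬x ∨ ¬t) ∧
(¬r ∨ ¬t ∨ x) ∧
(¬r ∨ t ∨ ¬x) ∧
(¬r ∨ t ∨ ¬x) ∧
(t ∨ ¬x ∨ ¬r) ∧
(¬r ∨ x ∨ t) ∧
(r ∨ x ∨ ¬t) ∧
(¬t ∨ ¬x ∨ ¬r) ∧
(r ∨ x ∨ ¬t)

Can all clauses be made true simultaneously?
Yes

Yes, the formula is satisfiable.

One satisfying assignment is: x=False, t=False, r=False

Verification: With this assignment, all 13 clauses evaluate to true.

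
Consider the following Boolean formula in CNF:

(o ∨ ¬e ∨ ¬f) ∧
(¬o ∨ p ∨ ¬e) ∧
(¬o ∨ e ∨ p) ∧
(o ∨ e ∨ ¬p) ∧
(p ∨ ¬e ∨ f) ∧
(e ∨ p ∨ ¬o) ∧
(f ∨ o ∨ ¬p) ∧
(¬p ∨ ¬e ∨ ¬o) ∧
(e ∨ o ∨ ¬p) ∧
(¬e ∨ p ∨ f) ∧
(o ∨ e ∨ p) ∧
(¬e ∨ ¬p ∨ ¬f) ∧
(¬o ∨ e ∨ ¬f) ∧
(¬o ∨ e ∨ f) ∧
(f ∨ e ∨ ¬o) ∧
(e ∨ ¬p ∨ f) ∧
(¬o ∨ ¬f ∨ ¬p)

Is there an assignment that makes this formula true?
No

No, the formula is not satisfiable.

No assignment of truth values to the variables can make all 17 clauses true simultaneously.

The formula is UNSAT (unsatisfiable).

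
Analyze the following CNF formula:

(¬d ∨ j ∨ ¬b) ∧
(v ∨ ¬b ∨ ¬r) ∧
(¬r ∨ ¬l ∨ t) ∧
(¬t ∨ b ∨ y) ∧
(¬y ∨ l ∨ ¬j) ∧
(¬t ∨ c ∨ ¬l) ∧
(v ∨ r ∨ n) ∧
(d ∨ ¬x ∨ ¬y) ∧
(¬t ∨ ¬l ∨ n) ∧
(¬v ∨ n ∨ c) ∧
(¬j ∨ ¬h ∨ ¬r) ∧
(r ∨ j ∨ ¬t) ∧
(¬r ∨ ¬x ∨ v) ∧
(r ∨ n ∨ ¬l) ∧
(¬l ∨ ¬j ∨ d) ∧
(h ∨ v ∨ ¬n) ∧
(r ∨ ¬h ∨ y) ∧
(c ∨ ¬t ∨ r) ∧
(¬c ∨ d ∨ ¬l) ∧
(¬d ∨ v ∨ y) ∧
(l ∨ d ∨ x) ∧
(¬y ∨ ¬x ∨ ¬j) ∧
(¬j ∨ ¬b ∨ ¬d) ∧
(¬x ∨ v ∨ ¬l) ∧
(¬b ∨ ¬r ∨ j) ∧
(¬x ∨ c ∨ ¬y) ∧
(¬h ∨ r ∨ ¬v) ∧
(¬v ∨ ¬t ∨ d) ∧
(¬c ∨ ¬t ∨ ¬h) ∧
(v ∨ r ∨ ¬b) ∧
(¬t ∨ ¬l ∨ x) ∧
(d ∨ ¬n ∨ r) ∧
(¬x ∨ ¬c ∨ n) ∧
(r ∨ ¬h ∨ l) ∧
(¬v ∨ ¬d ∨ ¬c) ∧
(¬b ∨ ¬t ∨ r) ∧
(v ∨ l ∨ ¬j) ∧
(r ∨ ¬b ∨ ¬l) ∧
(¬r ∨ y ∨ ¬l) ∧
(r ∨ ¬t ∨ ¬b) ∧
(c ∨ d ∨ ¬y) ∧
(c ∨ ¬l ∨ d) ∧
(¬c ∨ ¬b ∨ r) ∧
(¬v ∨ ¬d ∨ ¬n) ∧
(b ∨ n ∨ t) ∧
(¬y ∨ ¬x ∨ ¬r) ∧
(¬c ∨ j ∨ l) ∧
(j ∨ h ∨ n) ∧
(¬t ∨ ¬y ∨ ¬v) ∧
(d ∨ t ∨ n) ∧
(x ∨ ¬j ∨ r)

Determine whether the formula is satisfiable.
Yes

Yes, the formula is satisfiable.

One satisfying assignment is: t=True, v=False, r=True, y=True, b=False, l=False, n=False, c=False, j=False, h=True, d=True, x=False

Verification: With this assignment, all 51 clauses evaluate to true.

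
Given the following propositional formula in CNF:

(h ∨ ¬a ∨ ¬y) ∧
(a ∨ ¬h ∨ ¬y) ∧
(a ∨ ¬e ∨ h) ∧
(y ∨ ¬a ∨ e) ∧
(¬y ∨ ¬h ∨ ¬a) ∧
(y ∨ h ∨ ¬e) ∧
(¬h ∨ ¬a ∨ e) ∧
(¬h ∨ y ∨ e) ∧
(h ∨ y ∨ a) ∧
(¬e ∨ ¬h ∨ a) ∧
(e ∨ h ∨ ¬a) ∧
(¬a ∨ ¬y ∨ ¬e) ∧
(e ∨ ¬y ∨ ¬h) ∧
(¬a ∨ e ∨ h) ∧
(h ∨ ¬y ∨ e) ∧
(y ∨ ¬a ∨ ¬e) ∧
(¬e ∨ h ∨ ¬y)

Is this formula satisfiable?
No

No, the formula is not satisfiable.

No assignment of truth values to the variables can make all 17 clauses true simultaneously.

The formula is UNSAT (unsatisfiable).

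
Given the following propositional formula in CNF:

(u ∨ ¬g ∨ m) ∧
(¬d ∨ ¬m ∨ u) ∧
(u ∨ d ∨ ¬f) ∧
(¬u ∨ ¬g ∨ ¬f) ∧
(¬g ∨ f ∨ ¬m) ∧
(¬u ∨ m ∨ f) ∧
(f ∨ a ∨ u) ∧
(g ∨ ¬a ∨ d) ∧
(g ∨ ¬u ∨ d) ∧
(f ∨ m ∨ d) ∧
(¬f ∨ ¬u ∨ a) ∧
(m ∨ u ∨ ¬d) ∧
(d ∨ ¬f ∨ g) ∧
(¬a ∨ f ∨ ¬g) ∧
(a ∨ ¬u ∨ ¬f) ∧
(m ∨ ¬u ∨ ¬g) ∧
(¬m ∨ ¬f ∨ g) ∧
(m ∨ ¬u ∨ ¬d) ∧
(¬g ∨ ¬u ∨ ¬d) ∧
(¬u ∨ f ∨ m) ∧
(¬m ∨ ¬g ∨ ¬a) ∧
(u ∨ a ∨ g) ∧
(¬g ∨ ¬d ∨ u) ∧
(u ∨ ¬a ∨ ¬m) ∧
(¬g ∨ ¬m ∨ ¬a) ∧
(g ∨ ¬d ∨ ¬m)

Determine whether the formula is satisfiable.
No

No, the formula is not satisfiable.

No assignment of truth values to the variables can make all 26 clauses true simultaneously.

The formula is UNSAT (unsatisfiable).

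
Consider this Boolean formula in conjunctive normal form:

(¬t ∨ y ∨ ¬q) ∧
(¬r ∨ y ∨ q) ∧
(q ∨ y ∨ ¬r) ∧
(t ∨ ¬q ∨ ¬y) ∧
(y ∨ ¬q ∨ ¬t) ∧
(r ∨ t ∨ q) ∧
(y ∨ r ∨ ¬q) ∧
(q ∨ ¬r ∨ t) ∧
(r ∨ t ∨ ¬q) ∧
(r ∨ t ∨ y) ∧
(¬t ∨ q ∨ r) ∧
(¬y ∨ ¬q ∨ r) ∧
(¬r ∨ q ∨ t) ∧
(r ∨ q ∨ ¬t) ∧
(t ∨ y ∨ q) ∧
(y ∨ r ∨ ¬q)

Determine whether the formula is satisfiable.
Yes

Yes, the formula is satisfiable.

One satisfying assignment is: y=True, t=True, r=True, q=False

Verification: With this assignment, all 16 clauses evaluate to true.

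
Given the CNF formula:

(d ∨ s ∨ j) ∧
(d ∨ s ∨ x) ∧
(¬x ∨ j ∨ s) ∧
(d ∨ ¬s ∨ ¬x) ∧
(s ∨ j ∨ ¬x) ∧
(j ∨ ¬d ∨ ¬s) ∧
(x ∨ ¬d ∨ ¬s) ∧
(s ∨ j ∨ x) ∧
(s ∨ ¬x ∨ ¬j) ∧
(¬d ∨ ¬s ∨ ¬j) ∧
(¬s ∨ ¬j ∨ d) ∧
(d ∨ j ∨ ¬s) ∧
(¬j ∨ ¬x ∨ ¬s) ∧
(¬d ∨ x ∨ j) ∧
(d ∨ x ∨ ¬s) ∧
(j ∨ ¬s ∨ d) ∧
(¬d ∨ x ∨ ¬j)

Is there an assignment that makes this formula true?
No

No, the formula is not satisfiable.

No assignment of truth values to the variables can make all 17 clauses true simultaneously.

The formula is UNSAT (unsatisfiable).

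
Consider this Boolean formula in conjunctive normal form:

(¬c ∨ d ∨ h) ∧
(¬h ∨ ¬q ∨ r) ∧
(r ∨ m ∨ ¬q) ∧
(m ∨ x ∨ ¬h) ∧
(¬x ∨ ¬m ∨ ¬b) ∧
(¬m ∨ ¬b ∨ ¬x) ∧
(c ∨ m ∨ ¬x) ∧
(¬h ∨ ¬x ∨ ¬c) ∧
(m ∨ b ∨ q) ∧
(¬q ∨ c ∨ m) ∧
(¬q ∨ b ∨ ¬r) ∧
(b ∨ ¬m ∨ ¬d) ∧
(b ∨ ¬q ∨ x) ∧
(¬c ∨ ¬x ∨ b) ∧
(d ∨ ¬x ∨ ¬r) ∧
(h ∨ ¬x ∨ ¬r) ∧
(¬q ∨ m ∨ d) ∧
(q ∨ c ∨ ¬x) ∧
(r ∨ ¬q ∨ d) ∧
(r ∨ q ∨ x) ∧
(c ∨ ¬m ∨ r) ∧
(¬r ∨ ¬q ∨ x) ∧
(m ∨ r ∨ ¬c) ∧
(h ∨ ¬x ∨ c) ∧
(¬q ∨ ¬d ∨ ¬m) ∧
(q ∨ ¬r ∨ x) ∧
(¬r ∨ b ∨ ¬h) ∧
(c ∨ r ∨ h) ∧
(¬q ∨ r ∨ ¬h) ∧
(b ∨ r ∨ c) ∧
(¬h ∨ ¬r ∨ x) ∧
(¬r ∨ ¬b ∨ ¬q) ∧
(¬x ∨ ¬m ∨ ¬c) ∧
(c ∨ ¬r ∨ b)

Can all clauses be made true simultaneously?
No

No, the formula is not satisfiable.

No assignment of truth values to the variables can make all 34 clauses true simultaneously.

The formula is UNSAT (unsatisfiable).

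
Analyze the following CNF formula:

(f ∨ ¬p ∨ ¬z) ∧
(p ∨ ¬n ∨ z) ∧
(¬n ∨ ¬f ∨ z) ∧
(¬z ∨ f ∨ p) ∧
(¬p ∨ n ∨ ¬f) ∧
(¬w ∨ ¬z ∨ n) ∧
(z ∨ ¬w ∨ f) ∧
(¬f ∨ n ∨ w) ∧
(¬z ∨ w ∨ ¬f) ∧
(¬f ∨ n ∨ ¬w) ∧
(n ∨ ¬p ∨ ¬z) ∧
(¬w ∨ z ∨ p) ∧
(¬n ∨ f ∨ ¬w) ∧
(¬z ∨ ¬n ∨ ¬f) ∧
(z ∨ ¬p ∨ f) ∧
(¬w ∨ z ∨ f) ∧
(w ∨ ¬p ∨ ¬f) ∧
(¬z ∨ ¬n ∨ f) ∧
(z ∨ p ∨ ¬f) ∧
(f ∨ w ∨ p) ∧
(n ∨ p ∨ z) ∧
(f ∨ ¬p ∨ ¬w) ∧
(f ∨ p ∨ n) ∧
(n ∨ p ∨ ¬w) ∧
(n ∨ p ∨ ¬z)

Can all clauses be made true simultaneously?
No

No, the formula is not satisfiable.

No assignment of truth values to the variables can make all 25 clauses true simultaneously.

The formula is UNSAT (unsatisfiable).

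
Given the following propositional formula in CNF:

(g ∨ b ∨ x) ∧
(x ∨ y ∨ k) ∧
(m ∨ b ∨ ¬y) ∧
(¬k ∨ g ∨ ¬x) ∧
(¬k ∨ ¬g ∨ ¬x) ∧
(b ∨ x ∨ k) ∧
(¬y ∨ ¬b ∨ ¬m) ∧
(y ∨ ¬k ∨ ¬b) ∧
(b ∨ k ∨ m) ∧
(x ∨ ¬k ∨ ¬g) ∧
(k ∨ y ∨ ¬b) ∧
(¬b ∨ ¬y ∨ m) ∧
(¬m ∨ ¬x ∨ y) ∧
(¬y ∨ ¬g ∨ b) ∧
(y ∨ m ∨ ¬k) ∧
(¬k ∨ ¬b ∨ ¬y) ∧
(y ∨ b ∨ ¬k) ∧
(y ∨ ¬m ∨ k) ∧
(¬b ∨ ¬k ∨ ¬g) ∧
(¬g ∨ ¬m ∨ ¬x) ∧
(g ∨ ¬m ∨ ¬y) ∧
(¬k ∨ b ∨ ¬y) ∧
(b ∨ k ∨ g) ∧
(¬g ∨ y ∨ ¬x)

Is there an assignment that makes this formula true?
No

No, the formula is not satisfiable.

No assignment of truth values to the variables can make all 24 clauses true simultaneously.

The formula is UNSAT (unsatisfiable).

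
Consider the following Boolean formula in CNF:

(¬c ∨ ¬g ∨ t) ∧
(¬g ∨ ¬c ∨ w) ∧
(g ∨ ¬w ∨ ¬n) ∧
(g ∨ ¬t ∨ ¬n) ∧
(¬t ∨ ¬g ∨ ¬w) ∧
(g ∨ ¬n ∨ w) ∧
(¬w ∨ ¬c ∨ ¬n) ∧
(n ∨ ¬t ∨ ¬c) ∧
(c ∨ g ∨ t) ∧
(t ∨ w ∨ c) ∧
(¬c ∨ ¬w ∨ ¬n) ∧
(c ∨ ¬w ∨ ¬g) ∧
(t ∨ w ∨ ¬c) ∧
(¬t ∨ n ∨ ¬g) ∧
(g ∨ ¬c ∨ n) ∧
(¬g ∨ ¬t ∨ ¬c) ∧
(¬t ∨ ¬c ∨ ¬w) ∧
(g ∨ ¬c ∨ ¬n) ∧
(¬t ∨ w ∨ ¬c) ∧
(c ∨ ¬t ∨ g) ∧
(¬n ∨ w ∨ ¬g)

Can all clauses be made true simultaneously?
No

No, the formula is not satisfiable.

No assignment of truth values to the variables can make all 21 clauses true simultaneously.

The formula is UNSAT (unsatisfiable).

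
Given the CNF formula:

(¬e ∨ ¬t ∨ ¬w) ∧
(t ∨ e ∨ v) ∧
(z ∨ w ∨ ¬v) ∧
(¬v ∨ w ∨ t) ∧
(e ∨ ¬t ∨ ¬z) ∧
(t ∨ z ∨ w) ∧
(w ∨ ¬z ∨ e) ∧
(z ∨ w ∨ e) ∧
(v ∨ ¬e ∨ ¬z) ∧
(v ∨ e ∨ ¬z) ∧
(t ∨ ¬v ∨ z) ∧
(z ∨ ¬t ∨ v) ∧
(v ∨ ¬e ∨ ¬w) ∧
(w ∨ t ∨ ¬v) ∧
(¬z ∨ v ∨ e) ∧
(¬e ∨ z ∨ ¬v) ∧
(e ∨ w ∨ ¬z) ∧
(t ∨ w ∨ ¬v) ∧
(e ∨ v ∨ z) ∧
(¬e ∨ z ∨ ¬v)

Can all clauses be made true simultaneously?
Yes

Yes, the formula is satisfiable.

One satisfying assignment is: z=True, e=True, t=True, v=True, w=False

Verification: With this assignment, all 20 clauses evaluate to true.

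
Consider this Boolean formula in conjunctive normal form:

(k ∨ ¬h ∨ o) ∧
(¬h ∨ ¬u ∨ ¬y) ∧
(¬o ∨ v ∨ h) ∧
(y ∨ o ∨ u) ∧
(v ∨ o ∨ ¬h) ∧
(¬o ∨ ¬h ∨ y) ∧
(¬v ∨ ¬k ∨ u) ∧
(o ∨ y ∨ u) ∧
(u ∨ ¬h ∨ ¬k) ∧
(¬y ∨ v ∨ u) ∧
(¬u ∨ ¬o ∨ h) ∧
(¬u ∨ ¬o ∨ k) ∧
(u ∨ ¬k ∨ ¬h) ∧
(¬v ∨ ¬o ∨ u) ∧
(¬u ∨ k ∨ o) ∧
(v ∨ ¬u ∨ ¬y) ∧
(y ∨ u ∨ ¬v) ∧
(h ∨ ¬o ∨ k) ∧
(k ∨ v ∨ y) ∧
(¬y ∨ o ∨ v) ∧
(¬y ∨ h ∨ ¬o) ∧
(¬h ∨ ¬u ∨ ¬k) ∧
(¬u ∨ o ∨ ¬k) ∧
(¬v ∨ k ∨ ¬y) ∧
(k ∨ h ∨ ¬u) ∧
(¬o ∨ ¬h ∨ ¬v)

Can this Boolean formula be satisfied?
No

No, the formula is not satisfiable.

No assignment of truth values to the variables can make all 26 clauses true simultaneously.

The formula is UNSAT (unsatisfiable).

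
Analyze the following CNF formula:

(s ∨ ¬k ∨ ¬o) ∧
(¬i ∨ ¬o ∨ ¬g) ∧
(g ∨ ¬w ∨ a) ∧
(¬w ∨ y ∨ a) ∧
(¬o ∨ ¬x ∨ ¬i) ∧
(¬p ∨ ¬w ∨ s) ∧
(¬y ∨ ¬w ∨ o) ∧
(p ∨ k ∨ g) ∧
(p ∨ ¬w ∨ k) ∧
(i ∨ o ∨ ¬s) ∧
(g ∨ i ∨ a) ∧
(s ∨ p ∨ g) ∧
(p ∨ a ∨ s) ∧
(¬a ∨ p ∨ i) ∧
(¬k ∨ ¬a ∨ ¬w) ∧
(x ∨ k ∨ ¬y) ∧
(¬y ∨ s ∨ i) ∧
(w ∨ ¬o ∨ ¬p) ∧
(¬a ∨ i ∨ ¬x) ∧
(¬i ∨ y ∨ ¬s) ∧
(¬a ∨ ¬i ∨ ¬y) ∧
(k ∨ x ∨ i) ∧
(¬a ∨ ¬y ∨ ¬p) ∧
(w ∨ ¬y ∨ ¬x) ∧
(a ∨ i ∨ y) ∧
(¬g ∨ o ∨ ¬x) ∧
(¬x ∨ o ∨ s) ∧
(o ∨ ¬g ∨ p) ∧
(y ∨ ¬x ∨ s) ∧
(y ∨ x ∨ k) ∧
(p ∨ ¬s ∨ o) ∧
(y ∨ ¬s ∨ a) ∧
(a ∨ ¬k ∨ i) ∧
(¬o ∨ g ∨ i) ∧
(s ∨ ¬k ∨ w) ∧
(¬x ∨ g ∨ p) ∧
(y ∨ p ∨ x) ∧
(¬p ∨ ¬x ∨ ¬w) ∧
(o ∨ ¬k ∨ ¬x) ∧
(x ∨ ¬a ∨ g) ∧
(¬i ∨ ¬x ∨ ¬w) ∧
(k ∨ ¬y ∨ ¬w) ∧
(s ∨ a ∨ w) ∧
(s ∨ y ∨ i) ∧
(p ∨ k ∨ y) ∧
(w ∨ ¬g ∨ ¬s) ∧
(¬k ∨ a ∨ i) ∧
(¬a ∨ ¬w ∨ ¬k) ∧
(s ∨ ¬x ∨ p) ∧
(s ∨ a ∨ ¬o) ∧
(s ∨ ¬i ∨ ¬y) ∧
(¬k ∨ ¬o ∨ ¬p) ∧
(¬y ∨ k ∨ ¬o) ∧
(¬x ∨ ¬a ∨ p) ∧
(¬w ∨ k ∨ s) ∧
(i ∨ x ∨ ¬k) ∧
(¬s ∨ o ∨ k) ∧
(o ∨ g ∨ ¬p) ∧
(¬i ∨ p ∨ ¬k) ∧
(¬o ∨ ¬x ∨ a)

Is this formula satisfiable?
No

No, the formula is not satisfiable.

No assignment of truth values to the variables can make all 60 clauses true simultaneously.

The formula is UNSAT (unsatisfiable).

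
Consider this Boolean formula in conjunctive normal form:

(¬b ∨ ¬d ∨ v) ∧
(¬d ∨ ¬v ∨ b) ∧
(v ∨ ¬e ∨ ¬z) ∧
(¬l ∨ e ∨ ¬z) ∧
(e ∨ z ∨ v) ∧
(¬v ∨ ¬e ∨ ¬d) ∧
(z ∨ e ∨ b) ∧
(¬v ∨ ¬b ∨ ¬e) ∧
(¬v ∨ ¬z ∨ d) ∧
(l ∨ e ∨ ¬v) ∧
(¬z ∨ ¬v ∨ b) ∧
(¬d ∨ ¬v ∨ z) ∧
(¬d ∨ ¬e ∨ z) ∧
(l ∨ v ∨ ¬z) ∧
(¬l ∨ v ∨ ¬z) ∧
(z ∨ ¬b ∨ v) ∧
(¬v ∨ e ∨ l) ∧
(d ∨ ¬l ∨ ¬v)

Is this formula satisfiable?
Yes

Yes, the formula is satisfiable.

One satisfying assignment is: v=False, l=False, z=False, e=True, b=False, d=False

Verification: With this assignment, all 18 clauses evaluate to true.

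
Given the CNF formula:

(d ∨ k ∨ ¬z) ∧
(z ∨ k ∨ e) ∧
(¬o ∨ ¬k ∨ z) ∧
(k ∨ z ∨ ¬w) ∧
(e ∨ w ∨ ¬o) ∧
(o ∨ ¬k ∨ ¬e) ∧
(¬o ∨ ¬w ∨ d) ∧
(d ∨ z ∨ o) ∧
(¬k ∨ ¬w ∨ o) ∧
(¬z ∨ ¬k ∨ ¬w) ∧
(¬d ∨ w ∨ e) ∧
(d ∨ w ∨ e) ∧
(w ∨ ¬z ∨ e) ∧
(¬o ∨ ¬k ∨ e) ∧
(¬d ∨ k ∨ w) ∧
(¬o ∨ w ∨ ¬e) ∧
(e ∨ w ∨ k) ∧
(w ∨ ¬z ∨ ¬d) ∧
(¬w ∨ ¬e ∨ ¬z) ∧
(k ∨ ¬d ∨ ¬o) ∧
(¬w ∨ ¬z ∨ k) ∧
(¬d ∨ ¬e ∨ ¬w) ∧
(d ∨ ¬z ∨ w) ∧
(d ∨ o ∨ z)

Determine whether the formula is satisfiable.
No

No, the formula is not satisfiable.

No assignment of truth values to the variables can make all 24 clauses true simultaneously.

The formula is UNSAT (unsatisfiable).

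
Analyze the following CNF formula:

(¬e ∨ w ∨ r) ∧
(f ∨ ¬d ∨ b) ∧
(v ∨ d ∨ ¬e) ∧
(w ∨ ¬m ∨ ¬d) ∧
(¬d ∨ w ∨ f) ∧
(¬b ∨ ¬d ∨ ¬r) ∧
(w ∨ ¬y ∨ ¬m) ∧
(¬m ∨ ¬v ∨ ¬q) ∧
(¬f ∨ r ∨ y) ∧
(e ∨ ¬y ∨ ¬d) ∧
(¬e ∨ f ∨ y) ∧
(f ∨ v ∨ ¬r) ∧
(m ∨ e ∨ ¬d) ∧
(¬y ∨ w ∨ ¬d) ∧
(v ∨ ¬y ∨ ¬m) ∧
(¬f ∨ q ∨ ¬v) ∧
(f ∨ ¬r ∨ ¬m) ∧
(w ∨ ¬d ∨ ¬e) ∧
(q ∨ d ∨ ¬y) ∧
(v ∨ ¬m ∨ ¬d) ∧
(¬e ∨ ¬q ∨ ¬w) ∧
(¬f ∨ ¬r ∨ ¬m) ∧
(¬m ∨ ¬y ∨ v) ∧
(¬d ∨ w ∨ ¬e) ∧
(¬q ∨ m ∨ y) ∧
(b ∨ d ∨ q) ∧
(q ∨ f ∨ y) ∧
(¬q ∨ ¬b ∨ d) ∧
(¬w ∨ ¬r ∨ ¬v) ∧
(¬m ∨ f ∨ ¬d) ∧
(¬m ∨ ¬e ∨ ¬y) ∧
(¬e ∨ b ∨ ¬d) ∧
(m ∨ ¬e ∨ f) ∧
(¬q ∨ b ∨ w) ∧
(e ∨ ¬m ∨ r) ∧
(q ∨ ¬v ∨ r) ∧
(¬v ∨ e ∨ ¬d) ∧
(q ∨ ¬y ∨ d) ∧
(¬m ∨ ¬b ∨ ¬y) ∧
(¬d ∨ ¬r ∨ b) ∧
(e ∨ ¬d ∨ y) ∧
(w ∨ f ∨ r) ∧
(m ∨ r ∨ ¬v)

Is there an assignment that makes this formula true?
Yes

Yes, the formula is satisfiable.

One satisfying assignment is: v=False, d=False, w=False, b=True, e=False, f=True, m=False, q=False, r=True, y=False

Verification: With this assignment, all 43 clauses evaluate to true.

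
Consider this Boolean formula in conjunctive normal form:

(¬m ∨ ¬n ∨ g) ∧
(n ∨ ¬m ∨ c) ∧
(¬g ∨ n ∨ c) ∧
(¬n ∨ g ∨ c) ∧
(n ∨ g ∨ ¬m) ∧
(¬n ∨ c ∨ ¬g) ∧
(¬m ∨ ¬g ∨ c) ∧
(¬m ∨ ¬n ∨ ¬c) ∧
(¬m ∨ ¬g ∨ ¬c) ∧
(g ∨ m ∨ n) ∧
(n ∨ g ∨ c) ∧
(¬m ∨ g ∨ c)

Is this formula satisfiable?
Yes

Yes, the formula is satisfiable.

One satisfying assignment is: g=True, n=True, c=True, m=False

Verification: With this assignment, all 12 clauses evaluate to true.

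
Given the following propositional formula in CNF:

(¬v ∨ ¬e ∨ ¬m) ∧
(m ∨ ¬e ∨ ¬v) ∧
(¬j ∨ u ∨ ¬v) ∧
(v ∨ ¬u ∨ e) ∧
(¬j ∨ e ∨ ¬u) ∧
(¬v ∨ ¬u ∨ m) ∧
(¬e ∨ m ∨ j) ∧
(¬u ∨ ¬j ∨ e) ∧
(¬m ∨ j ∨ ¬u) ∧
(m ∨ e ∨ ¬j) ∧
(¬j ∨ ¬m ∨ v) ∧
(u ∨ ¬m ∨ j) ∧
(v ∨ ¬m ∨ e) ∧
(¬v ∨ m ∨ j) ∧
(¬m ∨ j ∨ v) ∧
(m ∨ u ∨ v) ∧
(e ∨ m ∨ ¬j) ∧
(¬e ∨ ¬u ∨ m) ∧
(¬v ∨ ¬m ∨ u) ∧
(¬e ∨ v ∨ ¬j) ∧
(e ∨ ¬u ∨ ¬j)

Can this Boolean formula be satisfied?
No

No, the formula is not satisfiable.

No assignment of truth values to the variables can make all 21 clauses true simultaneously.

The formula is UNSAT (unsatisfiable).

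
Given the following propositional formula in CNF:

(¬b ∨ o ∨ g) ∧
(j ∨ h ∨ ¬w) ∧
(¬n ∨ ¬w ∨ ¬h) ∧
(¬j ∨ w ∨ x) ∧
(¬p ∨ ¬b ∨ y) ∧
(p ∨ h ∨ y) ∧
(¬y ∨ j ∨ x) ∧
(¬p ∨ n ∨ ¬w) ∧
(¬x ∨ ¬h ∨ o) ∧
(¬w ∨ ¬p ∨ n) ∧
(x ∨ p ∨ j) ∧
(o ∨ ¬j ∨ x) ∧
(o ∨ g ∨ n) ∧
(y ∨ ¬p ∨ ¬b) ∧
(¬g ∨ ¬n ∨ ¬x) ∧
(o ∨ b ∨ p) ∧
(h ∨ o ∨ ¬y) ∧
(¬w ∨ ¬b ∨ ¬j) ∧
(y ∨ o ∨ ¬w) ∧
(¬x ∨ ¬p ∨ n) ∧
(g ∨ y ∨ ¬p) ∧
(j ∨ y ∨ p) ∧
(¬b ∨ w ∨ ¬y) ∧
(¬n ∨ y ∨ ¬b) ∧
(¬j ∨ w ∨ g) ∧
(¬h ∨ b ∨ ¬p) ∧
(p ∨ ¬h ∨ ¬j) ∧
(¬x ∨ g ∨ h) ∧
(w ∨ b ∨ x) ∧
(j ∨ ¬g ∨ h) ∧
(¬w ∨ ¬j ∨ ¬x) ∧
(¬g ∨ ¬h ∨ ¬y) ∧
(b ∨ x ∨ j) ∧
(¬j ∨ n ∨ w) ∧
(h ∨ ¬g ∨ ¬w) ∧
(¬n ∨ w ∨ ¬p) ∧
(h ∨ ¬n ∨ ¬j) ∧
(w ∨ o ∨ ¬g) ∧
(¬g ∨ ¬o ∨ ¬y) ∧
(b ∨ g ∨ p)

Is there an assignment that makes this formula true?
Yes

Yes, the formula is satisfiable.

One satisfying assignment is: n=False, h=True, p=False, g=False, w=True, b=True, j=False, y=True, x=True, o=True

Verification: With this assignment, all 40 clauses evaluate to true.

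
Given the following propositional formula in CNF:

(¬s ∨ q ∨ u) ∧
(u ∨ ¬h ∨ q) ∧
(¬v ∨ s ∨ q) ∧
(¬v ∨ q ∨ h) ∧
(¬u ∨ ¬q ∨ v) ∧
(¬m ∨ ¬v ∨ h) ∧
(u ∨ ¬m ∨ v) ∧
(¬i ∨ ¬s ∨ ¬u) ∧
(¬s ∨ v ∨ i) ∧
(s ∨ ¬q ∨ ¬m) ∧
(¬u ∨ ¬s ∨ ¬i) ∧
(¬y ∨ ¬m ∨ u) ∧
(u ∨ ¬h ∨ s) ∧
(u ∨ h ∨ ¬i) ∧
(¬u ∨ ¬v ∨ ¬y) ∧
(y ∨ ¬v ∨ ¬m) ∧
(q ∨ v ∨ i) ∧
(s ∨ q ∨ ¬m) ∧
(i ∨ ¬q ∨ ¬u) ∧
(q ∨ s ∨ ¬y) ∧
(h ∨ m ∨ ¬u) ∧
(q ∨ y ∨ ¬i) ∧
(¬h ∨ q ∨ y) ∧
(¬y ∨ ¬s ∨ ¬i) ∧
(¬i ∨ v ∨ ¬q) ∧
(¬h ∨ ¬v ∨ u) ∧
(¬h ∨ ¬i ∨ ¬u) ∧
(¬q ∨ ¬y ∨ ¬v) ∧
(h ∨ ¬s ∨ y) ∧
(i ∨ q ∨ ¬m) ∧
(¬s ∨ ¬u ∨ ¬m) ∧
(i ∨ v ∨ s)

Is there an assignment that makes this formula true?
Yes

Yes, the formula is satisfiable.

One satisfying assignment is: y=False, m=False, q=True, u=False, v=True, s=False, i=False, h=False

Verification: With this assignment, all 32 clauses evaluate to true.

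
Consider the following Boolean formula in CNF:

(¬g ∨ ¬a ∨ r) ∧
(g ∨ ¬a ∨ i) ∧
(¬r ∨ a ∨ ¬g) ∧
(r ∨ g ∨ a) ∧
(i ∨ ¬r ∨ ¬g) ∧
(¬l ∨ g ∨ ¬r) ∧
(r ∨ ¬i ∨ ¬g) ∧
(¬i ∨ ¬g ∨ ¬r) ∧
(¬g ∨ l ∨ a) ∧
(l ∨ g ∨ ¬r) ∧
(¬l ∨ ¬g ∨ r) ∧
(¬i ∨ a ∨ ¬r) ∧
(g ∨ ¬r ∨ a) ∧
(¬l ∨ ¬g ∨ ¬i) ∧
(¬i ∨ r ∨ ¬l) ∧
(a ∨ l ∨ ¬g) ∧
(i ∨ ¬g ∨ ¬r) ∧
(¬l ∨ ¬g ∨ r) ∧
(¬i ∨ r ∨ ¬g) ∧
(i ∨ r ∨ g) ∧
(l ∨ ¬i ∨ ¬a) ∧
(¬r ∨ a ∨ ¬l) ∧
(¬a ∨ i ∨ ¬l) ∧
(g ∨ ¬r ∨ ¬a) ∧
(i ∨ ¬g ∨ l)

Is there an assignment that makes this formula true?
No

No, the formula is not satisfiable.

No assignment of truth values to the variables can make all 25 clauses true simultaneously.

The formula is UNSAT (unsatisfiable).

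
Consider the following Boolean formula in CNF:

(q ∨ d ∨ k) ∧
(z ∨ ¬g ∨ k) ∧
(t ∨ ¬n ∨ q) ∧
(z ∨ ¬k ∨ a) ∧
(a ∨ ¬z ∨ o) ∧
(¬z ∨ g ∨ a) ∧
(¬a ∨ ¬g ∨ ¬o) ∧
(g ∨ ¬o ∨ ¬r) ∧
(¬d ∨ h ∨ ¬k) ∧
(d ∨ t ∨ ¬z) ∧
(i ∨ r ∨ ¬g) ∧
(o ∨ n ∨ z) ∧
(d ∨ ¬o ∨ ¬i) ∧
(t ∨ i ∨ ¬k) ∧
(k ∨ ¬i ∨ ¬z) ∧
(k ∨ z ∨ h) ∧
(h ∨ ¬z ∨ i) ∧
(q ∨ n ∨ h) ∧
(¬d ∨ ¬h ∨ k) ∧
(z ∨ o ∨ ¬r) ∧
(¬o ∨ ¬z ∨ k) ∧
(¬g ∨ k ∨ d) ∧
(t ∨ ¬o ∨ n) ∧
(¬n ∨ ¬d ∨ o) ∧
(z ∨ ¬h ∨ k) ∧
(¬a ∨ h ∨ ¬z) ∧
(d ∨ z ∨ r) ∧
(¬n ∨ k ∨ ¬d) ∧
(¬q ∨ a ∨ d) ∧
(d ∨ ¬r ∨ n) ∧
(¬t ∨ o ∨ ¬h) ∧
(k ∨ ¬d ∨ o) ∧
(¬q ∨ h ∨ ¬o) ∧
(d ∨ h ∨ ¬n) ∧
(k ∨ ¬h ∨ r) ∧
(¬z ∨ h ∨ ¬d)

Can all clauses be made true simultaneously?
Yes

Yes, the formula is satisfiable.

One satisfying assignment is: g=False, d=True, h=True, q=False, n=False, z=False, a=True, t=True, o=True, r=False, k=True, i=False

Verification: With this assignment, all 36 clauses evaluate to true.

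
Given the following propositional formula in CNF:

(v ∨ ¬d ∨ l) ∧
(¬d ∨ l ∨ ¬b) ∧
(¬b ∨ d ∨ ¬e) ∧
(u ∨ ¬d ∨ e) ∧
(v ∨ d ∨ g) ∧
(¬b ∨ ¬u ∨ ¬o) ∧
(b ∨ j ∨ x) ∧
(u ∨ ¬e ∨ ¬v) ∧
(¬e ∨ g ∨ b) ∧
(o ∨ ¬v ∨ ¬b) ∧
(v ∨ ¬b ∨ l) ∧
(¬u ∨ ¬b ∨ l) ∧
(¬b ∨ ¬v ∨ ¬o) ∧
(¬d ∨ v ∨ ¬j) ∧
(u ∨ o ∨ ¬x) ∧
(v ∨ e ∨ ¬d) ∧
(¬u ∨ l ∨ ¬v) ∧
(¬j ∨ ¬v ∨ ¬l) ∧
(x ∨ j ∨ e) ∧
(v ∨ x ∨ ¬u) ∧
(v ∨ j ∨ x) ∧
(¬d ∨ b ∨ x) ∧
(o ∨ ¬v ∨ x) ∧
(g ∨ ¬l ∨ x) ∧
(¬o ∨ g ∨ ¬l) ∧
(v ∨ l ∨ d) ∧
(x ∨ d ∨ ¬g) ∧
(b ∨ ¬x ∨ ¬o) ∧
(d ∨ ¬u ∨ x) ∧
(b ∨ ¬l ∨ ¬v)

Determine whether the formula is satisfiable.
Yes

Yes, the formula is satisfiable.

One satisfying assignment is: u=True, x=True, j=False, d=True, e=True, o=False, l=True, v=False, g=True, b=False

Verification: With this assignment, all 30 clauses evaluate to true.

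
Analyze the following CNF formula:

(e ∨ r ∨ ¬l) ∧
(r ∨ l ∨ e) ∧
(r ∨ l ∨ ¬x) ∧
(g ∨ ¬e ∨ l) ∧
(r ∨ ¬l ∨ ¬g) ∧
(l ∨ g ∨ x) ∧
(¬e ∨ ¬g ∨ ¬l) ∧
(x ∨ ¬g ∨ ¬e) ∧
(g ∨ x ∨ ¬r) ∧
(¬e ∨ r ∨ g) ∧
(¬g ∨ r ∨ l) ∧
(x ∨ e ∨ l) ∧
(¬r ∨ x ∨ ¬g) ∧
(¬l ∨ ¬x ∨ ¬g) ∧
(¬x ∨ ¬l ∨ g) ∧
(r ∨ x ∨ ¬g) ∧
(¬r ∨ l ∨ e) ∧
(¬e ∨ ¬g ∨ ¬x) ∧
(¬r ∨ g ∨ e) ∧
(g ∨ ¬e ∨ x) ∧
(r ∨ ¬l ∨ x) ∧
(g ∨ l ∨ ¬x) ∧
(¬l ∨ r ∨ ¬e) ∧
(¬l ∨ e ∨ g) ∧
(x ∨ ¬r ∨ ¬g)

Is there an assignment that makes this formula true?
No

No, the formula is not satisfiable.

No assignment of truth values to the variables can make all 25 clauses true simultaneously.

The formula is UNSAT (unsatisfiable).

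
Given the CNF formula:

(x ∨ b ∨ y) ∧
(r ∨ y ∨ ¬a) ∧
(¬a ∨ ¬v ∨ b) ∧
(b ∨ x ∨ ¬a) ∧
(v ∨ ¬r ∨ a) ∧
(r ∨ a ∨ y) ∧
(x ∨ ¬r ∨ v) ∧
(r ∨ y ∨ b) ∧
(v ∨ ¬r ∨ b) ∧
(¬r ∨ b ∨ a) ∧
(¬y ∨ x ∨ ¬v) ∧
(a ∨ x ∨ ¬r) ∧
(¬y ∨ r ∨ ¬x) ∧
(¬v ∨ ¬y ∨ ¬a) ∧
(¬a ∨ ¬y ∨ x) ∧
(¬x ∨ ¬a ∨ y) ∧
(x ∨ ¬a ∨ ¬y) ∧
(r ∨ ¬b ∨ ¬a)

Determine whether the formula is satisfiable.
Yes

Yes, the formula is satisfiable.

One satisfying assignment is: v=False, r=False, y=True, b=False, a=False, x=False

Verification: With this assignment, all 18 clauses evaluate to true.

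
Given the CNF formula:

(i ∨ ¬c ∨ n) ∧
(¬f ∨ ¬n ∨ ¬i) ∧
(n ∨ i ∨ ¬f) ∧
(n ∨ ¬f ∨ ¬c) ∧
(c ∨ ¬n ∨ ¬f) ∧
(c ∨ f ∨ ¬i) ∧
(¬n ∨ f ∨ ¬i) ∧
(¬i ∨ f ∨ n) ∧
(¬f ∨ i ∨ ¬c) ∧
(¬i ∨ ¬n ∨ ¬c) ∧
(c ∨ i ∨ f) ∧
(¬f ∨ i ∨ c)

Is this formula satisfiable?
Yes

Yes, the formula is satisfiable.

One satisfying assignment is: f=False, n=True, c=True, i=False

Verification: With this assignment, all 12 clauses evaluate to true.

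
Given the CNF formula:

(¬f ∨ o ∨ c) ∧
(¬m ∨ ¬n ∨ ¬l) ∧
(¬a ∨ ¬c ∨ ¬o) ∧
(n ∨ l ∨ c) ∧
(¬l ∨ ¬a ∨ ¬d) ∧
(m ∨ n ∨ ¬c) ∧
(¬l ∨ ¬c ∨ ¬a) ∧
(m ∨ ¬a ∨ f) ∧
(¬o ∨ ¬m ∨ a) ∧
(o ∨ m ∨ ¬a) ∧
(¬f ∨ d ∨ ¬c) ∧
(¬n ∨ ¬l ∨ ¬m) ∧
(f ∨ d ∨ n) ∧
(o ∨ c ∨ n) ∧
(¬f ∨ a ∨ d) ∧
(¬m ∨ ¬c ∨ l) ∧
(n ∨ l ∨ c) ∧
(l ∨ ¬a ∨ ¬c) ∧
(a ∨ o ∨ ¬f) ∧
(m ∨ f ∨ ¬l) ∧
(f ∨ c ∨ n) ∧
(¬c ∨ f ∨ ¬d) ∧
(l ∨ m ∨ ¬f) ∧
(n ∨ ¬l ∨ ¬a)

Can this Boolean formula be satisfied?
Yes

Yes, the formula is satisfiable.

One satisfying assignment is: m=False, f=True, o=True, c=False, l=True, a=False, d=True, n=False

Verification: With this assignment, all 24 clauses evaluate to true.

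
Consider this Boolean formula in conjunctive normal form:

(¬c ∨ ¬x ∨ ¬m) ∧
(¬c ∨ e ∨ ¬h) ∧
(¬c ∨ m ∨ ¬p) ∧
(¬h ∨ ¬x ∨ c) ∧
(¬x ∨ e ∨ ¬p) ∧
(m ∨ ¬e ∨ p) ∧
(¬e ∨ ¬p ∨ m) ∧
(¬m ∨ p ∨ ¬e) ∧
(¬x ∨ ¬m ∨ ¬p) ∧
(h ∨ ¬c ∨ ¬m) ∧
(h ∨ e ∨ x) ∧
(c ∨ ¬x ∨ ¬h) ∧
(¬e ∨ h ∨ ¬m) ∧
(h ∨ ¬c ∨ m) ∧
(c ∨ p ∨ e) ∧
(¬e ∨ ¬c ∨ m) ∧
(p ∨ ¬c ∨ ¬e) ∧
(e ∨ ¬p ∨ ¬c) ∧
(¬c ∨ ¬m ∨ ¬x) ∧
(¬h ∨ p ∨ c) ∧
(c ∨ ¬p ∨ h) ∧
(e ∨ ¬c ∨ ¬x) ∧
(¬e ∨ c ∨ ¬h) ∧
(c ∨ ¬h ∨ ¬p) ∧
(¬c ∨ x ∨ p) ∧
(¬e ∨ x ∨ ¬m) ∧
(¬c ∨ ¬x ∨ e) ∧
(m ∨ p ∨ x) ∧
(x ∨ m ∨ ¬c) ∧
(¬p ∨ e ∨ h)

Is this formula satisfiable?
No

No, the formula is not satisfiable.

No assignment of truth values to the variables can make all 30 clauses true simultaneously.

The formula is UNSAT (unsatisfiable).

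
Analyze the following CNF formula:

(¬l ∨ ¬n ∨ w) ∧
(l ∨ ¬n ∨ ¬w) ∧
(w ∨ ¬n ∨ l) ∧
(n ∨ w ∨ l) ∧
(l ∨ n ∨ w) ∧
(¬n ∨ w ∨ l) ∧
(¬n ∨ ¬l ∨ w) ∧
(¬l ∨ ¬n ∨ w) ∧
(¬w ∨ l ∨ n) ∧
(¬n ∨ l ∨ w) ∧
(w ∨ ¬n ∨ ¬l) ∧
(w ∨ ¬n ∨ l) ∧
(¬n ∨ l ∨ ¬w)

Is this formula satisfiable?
Yes

Yes, the formula is satisfiable.

One satisfying assignment is: n=False, l=True, w=False

Verification: With this assignment, all 13 clauses evaluate to true.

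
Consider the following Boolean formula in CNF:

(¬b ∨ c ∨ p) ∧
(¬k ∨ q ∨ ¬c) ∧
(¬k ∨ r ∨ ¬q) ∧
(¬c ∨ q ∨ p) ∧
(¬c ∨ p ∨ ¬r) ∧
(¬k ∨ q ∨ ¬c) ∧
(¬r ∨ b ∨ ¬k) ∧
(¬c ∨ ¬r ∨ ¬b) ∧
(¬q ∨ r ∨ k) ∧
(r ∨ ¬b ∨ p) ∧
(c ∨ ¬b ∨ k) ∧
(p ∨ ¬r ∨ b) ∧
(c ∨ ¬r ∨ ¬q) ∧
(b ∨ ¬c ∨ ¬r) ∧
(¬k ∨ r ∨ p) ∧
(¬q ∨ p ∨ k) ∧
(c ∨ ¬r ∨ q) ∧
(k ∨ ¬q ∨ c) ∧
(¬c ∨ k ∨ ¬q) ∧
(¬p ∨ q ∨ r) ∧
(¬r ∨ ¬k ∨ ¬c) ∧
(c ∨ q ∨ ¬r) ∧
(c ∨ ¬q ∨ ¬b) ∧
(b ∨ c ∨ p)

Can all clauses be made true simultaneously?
No

No, the formula is not satisfiable.

No assignment of truth values to the variables can make all 24 clauses true simultaneously.

The formula is UNSAT (unsatisfiable).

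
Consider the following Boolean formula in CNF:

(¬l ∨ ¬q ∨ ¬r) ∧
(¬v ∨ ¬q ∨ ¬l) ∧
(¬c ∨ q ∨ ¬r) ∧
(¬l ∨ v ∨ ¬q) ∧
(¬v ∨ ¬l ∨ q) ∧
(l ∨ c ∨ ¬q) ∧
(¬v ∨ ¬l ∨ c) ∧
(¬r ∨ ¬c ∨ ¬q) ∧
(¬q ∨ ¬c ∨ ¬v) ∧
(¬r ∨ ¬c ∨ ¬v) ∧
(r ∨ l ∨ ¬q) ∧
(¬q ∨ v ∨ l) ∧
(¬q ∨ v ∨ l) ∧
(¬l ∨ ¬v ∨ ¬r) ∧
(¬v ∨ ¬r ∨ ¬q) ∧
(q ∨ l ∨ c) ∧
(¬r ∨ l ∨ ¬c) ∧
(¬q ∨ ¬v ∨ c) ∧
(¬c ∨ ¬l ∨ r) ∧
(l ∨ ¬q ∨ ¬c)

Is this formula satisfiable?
Yes

Yes, the formula is satisfiable.

One satisfying assignment is: c=False, v=False, l=True, r=False, q=False

Verification: With this assignment, all 20 clauses evaluate to true.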